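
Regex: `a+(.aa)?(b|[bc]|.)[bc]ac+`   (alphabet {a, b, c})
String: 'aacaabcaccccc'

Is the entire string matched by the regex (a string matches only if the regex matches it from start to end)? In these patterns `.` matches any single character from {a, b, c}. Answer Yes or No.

Yes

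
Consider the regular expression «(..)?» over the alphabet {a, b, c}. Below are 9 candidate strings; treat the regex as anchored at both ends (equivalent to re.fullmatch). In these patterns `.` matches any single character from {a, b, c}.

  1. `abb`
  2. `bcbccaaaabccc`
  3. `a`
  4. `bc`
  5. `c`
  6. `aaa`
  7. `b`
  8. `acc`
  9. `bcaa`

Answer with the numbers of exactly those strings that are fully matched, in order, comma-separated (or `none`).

4

1 → no match
2 → no match
3 → no match
4 → match
5 → no match
6 → no match
7 → no match
8 → no match
9 → no match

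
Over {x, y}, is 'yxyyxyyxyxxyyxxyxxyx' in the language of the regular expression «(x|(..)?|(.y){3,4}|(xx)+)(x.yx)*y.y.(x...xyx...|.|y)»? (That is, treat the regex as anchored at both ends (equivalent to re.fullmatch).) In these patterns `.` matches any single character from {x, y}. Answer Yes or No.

No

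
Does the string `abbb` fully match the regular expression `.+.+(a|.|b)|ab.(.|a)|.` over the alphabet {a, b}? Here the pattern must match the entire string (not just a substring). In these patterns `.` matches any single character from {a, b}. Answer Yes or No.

Yes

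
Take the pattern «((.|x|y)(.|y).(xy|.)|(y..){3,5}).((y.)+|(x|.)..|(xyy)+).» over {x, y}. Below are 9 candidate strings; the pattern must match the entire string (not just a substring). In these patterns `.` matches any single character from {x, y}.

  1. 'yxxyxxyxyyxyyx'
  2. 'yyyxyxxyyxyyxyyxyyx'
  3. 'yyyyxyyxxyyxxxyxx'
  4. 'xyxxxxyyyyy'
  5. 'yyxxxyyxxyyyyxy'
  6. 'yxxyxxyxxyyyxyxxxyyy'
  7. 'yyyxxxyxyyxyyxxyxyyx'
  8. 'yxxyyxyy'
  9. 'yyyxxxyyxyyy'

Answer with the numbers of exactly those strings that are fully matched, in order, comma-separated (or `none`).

1 → match
2 → match
3 → match
4 → no match
5 → no match
6 → no match
7 → no match
8 → no match
9 → match

1, 2, 3, 9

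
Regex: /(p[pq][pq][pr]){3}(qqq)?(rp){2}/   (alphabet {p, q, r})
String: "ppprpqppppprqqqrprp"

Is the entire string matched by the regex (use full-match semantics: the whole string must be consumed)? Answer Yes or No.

Yes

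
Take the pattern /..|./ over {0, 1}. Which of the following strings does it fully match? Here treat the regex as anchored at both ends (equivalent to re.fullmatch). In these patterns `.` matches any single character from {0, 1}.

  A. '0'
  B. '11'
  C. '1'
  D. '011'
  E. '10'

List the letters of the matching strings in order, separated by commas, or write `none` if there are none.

A, B, C, E

A → match
B → match
C → match
D → no match
E → match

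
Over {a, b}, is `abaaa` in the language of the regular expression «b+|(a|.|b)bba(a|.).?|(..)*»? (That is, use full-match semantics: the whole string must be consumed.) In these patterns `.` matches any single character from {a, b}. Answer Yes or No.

No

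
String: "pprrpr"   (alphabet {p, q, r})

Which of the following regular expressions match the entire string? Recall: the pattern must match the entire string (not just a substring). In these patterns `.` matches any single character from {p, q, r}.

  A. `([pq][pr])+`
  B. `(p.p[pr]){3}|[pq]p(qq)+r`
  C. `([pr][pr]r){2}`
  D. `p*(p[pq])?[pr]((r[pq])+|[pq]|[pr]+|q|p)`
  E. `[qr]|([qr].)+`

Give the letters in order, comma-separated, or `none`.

A → no match
B → no match
C → match
D → match
E → no match

C, D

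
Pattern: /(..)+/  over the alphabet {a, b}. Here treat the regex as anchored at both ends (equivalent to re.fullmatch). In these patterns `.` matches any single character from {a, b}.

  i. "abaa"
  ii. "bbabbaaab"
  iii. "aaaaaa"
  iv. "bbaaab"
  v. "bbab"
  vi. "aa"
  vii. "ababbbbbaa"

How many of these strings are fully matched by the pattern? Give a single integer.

i → match
ii → no match
iii → match
iv → match
v → match
vi → match
vii → match
Total matched: 6

6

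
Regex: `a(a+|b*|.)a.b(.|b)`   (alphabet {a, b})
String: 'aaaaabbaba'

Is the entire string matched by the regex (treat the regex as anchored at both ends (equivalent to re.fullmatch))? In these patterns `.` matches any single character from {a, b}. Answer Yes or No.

No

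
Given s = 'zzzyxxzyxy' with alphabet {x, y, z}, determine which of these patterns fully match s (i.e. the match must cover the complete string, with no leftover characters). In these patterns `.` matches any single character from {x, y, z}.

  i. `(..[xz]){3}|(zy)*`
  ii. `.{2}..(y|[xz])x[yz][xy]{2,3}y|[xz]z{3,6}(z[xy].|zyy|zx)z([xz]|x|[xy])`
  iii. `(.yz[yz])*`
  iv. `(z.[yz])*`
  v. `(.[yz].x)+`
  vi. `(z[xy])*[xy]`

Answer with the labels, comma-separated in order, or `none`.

i → no match
ii → match
iii → no match
iv → no match
v → no match — must end with 'x'
vi → no match

ii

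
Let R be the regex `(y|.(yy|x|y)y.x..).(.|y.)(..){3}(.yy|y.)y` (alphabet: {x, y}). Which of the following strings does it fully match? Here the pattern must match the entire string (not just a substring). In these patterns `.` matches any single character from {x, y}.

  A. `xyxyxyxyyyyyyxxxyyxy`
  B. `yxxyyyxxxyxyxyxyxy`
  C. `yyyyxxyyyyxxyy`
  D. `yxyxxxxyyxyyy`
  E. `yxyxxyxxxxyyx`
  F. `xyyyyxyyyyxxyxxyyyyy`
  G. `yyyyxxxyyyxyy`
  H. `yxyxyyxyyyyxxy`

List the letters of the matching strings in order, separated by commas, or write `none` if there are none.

A → no match
B → no match
C → no match
D → match
E → no match — must end with `y`
F → match
G → no match
H → no match

D, F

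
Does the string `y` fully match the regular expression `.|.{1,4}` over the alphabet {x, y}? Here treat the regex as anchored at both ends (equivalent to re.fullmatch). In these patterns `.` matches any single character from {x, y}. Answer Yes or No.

Yes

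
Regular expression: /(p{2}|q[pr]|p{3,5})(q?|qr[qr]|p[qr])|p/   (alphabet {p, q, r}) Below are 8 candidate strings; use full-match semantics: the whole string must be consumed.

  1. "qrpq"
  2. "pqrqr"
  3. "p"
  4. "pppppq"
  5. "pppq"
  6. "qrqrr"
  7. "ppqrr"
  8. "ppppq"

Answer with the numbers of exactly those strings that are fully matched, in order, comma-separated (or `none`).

1, 3, 4, 5, 6, 7, 8

1. "qrpq" → match
2. "pqrqr" → no match
3. "p" → match
4. "pppppq" → match
5. "pppq" → match
6. "qrqrr" → match
7. "ppqrr" → match
8. "ppppq" → match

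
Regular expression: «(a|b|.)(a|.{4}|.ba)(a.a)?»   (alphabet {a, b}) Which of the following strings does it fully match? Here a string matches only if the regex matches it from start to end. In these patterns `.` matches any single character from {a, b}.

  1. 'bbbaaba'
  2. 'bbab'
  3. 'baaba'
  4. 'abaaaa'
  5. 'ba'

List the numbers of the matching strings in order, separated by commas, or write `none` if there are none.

1 → match
2 → no match
3 → match
4 → no match
5 → match

1, 3, 5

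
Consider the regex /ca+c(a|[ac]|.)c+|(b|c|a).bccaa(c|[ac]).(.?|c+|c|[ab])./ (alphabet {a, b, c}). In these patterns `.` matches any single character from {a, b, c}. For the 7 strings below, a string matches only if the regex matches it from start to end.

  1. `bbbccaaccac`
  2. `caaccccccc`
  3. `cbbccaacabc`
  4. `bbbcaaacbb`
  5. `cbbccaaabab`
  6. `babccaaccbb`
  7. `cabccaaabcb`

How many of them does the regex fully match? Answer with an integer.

1 → match
2 → match
3 → match
4 → no match
5 → match
6 → match
7 → match
Total matched: 6

6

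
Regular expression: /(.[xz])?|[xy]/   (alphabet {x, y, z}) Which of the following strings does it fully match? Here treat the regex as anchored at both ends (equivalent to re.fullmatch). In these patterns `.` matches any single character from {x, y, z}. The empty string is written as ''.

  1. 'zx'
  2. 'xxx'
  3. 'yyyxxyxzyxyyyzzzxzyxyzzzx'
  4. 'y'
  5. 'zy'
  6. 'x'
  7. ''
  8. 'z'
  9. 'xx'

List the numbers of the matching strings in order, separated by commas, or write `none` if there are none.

1. 'zx' → match
2. 'xxx' → no match
3 → no match
4. 'y' → match
5. 'zy' → no match
6. 'x' → match
7. '' → match
8. 'z' → no match
9. 'xx' → match

1, 4, 6, 7, 9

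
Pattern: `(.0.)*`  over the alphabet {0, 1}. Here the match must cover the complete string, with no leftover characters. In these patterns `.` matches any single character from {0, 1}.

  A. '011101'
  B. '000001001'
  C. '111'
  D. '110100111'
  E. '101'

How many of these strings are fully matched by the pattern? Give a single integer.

2

A → no match
B → match
C → no match
D → no match
E → match
Total matched: 2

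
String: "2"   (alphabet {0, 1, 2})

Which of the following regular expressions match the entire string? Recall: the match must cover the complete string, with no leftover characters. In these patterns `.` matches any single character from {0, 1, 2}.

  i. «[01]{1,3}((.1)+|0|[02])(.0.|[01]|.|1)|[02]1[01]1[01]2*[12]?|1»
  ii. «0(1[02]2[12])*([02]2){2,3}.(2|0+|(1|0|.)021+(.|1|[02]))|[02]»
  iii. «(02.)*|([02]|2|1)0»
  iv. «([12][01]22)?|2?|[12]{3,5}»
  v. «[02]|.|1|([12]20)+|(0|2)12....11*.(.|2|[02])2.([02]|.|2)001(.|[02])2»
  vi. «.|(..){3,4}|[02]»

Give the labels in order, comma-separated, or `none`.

ii, iv, v, vi

i → no match
ii → match
iii → no match
iv → match
v → match
vi → match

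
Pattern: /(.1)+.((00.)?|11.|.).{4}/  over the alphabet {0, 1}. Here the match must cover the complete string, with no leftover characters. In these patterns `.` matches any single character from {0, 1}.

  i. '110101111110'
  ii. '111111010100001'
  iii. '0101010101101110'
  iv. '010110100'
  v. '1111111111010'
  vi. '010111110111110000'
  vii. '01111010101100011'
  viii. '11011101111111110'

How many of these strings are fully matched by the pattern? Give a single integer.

7

i → match
ii → match
iii → match
iv → match
v → match
vi → match
vii → no match
viii → match
Total matched: 7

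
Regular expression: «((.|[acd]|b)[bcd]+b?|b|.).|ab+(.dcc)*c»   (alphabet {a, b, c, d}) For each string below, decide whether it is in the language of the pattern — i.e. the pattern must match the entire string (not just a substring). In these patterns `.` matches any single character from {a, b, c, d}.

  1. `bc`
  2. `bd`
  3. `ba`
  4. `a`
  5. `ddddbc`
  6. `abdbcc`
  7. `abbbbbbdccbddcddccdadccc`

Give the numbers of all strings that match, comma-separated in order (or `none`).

1, 2, 3, 5, 6

1 → match
2 → match
3 → match
4 → no match
5 → match
6 → match
7 → no match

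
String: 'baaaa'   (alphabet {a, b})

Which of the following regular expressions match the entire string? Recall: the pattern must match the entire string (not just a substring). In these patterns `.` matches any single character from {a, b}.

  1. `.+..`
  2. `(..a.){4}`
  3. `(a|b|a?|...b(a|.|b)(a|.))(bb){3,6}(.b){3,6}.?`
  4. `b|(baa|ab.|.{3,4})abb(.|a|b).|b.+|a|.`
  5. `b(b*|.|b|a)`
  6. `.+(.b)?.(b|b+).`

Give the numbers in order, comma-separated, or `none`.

1 → match
2 → no match
3 → no match
4 → match
5 → no match
6 → no match

1, 4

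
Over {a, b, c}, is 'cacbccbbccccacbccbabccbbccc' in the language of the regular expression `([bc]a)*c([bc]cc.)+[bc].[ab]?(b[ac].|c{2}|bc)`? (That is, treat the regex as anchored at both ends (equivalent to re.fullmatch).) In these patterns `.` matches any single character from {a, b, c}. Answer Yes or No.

No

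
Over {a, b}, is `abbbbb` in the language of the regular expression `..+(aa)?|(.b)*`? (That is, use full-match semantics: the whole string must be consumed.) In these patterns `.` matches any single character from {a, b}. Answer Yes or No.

Yes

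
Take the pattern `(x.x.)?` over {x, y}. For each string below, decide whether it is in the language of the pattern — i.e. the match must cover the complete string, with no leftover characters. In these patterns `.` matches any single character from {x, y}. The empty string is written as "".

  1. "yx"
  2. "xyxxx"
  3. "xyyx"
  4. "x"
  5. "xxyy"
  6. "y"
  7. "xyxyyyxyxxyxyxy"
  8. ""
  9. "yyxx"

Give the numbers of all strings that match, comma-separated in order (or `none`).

8

1 → no match
2 → no match
3 → no match
4 → no match
5 → no match
6 → no match
7 → no match
8 → match
9 → no match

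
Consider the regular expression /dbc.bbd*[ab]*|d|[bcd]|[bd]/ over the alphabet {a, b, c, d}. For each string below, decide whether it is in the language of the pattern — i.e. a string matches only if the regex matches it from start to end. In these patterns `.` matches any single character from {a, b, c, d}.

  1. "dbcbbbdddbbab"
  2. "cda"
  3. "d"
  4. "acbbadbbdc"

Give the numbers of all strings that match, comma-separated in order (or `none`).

1 → match
2. "cda" → no match
3. "d" → match
4. "acbbadbbdc" → no match

1, 3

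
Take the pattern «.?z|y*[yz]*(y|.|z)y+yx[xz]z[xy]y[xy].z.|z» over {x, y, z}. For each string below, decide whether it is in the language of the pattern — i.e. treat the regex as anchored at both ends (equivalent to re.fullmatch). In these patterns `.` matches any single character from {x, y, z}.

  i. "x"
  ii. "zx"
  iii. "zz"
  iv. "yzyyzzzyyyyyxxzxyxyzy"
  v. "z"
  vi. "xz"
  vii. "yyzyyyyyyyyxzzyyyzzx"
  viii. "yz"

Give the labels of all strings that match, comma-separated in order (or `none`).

iii, iv, v, vi, vii, viii

i → no match
ii → no match
iii → match
iv → match
v → match
vi → match
vii → match
viii → match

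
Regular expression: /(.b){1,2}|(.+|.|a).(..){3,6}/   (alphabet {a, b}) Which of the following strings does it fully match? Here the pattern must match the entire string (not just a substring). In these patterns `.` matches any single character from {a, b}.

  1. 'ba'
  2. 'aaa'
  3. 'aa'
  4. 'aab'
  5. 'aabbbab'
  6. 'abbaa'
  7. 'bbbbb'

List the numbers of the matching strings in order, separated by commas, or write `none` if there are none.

1 → no match
2 → no match
3 → no match
4 → no match
5 → no match
6 → no match
7 → no match

none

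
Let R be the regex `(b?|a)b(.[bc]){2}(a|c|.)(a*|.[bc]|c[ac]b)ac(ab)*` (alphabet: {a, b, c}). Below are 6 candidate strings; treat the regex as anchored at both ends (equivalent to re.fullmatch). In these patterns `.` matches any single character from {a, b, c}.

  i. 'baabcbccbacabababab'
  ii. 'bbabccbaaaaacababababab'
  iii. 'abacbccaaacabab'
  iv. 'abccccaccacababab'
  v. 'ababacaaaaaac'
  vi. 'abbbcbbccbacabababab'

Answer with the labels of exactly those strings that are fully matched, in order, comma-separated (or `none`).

i → no match
ii → match
iii → match
iv → match
v → match
vi → match

ii, iii, iv, v, vi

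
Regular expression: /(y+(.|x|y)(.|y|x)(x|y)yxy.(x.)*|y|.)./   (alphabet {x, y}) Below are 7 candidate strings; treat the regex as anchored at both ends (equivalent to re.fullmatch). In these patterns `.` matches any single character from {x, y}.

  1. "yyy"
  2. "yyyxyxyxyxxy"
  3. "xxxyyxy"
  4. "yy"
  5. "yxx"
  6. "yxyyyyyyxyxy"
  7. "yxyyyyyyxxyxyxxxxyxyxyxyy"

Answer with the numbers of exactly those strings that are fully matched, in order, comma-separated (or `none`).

4

1. "yyy" → no match
2. "yyyxyxyxyxxy" → no match
3. "xxxyyxy" → no match
4. "yy" → match
5. "yxx" → no match
6. "yxyyyyyyxyxy" → no match
7 → no match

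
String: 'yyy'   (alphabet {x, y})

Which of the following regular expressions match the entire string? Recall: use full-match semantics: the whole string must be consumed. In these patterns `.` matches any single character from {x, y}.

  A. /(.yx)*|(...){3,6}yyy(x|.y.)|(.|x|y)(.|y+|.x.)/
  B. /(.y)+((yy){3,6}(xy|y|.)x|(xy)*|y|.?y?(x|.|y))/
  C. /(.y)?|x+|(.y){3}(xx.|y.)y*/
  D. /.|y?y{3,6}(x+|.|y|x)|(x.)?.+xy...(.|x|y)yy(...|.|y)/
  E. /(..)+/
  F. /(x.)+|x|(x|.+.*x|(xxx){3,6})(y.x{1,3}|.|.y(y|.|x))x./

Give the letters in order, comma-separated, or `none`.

A → match
B → match
C → no match
D → no match
E → no match
F → no match

A, B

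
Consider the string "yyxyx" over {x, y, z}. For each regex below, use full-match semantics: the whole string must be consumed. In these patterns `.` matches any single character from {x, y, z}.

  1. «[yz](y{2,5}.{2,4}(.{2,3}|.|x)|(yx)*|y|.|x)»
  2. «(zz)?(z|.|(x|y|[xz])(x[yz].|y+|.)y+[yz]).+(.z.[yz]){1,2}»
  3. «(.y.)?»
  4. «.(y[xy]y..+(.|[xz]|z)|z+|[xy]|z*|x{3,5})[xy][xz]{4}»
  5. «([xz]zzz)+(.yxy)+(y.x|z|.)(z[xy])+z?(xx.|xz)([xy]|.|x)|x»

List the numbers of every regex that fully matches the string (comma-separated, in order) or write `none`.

1

1 → match
2 → no match
3 → no match
4 → no match
5 → no match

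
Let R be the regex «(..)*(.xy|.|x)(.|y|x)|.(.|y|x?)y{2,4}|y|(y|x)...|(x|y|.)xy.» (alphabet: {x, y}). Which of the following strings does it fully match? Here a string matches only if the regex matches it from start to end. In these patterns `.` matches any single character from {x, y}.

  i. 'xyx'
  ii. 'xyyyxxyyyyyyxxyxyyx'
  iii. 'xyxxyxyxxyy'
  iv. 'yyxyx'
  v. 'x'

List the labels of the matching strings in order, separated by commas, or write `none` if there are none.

i → no match
ii → no match
iii → no match
iv → no match
v → no match

none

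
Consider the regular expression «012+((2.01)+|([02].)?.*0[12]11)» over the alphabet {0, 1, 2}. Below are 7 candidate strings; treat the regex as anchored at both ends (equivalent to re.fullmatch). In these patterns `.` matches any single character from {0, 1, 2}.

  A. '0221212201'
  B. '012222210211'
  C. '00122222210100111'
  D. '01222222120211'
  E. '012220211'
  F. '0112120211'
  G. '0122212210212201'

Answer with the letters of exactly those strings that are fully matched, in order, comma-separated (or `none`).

B, D, E

A → no match — must start with '012'
B → match
C → no match — must start with '012'
D → match
E → match
F → no match — must start with '012'
G → no match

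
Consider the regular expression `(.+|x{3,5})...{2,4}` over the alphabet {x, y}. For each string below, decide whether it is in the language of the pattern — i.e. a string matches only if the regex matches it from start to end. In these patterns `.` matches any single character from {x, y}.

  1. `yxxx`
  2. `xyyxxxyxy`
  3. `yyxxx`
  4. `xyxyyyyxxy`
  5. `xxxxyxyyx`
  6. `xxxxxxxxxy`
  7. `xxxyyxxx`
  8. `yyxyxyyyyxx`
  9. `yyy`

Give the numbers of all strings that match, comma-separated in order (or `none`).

2, 3, 4, 5, 6, 7, 8

1 → no match
2 → match
3 → match
4 → match
5 → match
6 → match
7 → match
8 → match
9 → no match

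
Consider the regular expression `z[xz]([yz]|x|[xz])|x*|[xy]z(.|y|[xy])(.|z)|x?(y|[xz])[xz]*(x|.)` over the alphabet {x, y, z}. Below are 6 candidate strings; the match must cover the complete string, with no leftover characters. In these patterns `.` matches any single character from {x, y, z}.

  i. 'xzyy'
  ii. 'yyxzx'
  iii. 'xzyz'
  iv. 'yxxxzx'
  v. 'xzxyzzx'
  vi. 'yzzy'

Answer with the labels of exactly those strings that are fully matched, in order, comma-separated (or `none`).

i, iii, iv, vi

i → match
ii → no match
iii → match
iv → match
v → no match
vi → match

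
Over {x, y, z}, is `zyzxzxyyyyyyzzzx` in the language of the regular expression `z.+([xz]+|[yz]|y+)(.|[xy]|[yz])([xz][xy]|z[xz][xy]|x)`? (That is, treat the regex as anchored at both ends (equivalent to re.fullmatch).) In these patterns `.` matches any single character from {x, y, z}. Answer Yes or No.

Yes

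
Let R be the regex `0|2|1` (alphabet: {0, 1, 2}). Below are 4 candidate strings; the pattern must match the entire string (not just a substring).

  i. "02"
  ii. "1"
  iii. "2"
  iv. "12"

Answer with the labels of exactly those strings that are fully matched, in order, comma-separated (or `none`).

i → no match
ii → match
iii → match
iv → no match

ii, iii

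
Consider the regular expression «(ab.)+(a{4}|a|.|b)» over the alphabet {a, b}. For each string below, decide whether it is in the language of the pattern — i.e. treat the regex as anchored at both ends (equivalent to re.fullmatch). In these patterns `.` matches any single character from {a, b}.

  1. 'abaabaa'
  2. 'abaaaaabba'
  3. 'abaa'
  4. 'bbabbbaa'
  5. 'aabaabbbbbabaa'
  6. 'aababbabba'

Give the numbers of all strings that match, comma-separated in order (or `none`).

1 → match
2 → no match
3 → match
4 → no match — must start with 'ab'
5 → no match — must start with 'ab'
6 → no match — must start with 'ab'

1, 3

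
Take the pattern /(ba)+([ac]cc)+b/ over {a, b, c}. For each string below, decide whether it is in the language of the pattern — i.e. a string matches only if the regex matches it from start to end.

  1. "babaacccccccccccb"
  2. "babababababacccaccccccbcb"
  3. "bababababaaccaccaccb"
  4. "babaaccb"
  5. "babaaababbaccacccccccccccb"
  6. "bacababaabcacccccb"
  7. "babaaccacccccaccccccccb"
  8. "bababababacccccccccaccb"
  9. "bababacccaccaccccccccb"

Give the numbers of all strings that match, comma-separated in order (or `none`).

1, 3, 4, 7, 8, 9

1 → match
2 → no match — must end with "ccb"
3 → match
4 → match
5 → no match
6 → no match
7 → match
8 → match
9 → match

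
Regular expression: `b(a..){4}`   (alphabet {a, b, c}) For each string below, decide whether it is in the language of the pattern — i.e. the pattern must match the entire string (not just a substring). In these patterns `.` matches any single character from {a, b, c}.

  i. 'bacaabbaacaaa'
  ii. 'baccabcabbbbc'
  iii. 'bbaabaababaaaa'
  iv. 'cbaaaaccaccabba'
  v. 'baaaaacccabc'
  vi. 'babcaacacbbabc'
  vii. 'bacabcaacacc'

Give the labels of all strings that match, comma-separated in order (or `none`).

i → match
ii → no match
iii → no match — must start with 'ba'
iv → no match — must start with 'ba'
v. 'baaaaacccabc' → no match
vi → no match
vii. 'bacabcaacacc' → no match

i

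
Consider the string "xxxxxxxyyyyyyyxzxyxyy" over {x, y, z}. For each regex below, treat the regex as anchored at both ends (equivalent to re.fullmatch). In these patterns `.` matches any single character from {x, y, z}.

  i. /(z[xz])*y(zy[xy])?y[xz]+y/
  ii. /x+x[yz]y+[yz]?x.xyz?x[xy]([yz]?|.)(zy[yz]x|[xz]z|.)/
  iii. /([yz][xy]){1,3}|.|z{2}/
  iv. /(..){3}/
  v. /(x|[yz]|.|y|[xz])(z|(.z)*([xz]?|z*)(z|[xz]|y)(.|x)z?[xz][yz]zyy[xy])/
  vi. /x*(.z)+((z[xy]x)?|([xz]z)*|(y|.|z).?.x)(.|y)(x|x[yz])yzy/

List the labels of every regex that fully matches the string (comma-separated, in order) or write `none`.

i → no match
ii → match
iii → no match
iv → no match
v → no match
vi → no match — must end with "yzy"

ii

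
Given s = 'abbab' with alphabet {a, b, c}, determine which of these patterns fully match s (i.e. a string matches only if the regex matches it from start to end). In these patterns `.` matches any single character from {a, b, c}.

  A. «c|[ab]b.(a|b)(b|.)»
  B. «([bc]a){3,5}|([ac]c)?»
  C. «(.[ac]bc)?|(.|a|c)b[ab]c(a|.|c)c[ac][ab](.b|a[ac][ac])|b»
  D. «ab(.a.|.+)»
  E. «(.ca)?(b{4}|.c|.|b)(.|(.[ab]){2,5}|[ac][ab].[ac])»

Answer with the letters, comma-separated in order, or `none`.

A → match
B → no match
C → no match
D → match
E → match

A, D, E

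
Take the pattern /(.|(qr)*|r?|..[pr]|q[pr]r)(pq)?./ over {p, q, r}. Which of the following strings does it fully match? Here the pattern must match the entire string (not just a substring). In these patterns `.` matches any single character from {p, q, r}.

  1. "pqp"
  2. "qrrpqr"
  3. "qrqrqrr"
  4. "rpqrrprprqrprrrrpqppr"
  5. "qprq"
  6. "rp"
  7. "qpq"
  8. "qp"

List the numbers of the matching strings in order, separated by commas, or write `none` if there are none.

1, 2, 3, 5, 6, 8

1. "pqp" → match
2. "qrrpqr" → match
3. "qrqrqrr" → match
4 → no match
5. "qprq" → match
6. "rp" → match
7. "qpq" → no match
8. "qp" → match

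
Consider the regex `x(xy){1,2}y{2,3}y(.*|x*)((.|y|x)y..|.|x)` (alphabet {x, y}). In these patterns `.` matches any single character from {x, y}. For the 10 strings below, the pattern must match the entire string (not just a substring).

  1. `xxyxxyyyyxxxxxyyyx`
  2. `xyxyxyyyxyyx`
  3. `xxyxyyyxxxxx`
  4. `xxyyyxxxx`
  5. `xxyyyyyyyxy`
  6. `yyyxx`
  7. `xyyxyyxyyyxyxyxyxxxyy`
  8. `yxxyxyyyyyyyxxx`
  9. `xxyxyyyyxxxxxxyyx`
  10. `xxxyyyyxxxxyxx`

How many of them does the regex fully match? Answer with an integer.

1 → no match
2 → no match — must start with `xxy`
3 → no match
4 → no match
5 → match
6 → no match — must start with `xxy`
7 → no match — must start with `xxy`
8 → no match — must start with `xxy`
9 → match
10 → no match — must start with `xxy`
Total matched: 2

2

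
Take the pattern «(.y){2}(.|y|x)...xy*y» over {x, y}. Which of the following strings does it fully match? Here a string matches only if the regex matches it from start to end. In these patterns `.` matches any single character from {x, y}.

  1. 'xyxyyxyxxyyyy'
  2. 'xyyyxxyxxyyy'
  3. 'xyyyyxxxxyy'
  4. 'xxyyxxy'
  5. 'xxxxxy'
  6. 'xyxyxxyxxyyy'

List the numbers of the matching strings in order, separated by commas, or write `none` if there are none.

1 → match
2 → match
3 → match
4 → no match
5 → no match
6 → match

1, 2, 3, 6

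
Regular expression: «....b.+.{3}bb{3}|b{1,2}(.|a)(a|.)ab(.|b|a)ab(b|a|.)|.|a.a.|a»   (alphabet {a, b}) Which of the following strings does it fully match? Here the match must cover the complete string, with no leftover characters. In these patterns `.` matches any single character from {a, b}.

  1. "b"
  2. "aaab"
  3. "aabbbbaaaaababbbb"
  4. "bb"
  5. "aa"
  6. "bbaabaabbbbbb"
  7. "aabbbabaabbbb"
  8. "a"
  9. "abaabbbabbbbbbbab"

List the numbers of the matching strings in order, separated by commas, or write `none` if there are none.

1. "b" → match
2. "aaab" → match
3 → match
4. "bb" → no match
5. "aa" → no match
6 → match
7 → match
8. "a" → match
9 → no match

1, 2, 3, 6, 7, 8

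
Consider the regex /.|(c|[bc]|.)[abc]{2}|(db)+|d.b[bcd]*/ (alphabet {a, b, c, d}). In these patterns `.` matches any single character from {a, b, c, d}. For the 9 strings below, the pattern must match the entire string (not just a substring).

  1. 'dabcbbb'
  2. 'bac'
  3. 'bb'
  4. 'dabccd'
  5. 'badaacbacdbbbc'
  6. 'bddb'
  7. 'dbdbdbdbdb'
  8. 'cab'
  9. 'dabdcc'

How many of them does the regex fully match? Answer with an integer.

1 → match
2 → match
3 → no match
4 → match
5 → no match
6 → no match
7 → match
8 → match
9 → match
Total matched: 6

6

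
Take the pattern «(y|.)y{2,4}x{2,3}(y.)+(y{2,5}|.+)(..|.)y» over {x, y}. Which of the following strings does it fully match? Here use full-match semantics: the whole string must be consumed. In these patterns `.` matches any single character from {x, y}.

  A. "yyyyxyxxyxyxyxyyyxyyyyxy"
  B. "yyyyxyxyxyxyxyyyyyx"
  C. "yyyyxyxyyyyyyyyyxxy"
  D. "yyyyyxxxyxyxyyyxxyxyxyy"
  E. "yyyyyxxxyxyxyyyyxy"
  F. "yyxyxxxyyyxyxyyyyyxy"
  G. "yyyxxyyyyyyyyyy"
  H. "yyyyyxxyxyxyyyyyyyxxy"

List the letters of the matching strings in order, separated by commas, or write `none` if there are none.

A → no match
B → no match — must end with "y"
C → no match
D → match
E → match
F → no match
G → match
H → match

D, E, G, H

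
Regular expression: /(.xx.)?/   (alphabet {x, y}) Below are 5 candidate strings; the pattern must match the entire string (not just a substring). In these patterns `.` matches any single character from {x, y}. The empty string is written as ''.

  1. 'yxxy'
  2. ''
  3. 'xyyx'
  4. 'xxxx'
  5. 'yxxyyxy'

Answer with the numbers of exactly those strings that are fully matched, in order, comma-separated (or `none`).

1, 2, 4

1 → match
2 → match
3 → no match
4 → match
5 → no match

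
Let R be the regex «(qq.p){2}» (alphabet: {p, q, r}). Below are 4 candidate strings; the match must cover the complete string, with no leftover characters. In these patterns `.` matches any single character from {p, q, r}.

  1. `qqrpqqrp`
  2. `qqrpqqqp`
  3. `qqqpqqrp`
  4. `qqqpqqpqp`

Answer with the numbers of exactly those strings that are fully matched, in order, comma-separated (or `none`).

1, 2, 3

1 → match
2 → match
3 → match
4 → no match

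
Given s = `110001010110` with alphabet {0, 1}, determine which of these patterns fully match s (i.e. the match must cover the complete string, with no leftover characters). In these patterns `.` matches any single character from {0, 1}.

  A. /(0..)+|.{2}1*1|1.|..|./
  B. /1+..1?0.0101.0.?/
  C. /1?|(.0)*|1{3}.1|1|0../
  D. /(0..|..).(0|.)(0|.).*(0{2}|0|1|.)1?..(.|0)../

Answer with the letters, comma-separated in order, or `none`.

B, D

A → no match
B → match
C → no match
D → match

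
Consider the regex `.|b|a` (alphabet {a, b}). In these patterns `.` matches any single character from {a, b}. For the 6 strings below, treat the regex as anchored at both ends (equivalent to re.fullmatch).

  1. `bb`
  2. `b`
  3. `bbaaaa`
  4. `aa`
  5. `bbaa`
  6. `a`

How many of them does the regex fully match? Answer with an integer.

1 → no match
2 → match
3 → no match
4 → no match
5 → no match
6 → match
Total matched: 2

2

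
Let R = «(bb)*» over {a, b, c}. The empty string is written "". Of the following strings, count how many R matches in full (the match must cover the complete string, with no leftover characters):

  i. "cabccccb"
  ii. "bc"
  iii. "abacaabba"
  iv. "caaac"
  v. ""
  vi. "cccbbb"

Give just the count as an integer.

i → no match
ii → no match
iii → no match
iv → no match
v → match
vi → no match
Total matched: 1

1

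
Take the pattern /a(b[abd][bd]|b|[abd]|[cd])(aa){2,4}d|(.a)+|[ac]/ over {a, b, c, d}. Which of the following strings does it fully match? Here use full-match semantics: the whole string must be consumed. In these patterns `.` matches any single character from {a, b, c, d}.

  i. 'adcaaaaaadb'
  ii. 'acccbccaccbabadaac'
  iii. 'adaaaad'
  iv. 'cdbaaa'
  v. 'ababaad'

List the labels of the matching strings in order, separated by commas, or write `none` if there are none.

iii

i → no match
ii → no match
iii → match
iv → no match
v → no match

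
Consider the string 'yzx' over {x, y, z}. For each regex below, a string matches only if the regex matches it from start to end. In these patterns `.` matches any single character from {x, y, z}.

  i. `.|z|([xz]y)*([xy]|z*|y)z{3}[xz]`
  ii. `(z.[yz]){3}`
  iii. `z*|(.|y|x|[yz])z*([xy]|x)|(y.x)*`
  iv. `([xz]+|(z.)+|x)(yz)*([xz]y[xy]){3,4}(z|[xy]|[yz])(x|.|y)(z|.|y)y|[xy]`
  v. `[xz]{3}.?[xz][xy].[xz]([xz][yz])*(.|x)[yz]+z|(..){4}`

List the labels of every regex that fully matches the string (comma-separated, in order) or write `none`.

iii

i → no match
ii → no match — must start with 'z'
iii → match
iv → no match
v → no match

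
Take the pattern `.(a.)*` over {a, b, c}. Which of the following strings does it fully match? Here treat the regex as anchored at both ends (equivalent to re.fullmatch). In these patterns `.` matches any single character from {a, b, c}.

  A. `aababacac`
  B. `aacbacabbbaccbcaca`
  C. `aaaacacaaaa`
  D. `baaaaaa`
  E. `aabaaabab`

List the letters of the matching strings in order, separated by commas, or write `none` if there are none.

A → match
B → no match
C → match
D → match
E → match

A, C, D, E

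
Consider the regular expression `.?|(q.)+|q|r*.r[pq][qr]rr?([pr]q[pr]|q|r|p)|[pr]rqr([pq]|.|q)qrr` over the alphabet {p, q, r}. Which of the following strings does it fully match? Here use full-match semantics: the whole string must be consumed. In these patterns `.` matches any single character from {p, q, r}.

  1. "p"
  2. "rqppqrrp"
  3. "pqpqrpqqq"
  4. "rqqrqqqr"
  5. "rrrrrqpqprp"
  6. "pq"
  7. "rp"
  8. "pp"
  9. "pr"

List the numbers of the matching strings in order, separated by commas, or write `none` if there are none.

1 → match
2 → no match
3 → no match
4 → no match
5 → no match
6 → no match
7 → no match
8 → no match
9 → no match

1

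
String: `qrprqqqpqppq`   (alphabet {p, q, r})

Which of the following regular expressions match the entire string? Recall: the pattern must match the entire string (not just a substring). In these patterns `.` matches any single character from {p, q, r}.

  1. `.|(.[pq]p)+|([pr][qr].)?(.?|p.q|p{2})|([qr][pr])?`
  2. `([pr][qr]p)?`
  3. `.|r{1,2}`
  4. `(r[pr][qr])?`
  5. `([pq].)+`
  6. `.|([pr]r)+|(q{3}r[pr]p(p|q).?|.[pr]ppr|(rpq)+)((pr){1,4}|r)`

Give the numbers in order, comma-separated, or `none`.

1 → no match
2 → no match
3 → no match
4 → no match
5 → match
6 → no match

5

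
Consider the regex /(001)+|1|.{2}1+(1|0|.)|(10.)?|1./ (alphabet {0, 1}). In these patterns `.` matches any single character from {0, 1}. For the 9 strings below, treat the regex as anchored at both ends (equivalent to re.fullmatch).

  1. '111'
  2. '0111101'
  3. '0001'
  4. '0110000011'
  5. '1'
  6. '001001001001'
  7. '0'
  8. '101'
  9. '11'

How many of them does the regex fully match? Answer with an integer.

1. '111' → no match
2. '0111101' → no match
3. '0001' → no match
4. '0110000011' → no match
5. '1' → match
6. '001001001001' → match
7. '0' → no match
8. '101' → match
9. '11' → match
Total matched: 4

4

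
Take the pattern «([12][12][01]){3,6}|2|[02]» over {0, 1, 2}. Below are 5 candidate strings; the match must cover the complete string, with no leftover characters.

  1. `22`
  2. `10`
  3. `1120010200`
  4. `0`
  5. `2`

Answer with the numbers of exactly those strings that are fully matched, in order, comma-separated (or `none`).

4, 5

1 → no match
2 → no match
3 → no match
4 → match
5 → match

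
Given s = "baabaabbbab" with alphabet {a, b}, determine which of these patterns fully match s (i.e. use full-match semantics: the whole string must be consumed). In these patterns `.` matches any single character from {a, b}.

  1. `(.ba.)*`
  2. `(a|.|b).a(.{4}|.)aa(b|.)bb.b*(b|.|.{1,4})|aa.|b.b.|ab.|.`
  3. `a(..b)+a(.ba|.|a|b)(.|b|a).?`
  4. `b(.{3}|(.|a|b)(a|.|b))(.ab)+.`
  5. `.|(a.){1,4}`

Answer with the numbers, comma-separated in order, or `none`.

1 → no match
2 → match
3 → no match — must start with "a"
4 → no match
5 → no match

2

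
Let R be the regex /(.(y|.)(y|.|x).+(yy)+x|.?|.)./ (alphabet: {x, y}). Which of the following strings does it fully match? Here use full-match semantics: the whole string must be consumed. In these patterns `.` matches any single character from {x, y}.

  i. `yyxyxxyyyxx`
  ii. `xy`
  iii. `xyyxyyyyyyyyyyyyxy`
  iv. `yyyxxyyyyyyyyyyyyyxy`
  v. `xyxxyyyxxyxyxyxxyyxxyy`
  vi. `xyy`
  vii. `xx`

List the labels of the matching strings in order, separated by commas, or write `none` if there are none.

i, ii, iii, iv, vii

i. `yyxyxxyyyxx` → match
ii. `xy` → match
iii → match
iv → match
v → no match
vi. `xyy` → no match
vii. `xx` → match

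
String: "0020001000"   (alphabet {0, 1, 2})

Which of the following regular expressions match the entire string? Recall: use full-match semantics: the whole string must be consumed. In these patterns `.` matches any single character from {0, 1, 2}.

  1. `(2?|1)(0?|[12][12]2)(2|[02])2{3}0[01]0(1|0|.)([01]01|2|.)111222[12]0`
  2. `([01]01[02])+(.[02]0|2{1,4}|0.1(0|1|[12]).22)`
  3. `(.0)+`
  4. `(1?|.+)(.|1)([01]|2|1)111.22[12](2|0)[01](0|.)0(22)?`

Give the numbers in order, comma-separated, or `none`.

1 → no match
2 → no match
3 → match
4 → no match

3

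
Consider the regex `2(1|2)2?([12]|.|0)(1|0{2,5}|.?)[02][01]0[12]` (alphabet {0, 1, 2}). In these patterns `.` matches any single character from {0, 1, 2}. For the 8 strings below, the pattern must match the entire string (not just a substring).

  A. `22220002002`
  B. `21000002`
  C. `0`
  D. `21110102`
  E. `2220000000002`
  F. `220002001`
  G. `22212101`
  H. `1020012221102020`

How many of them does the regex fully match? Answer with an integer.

6

A → match
B → match
C → no match — must start with `2`
D → match
E → match
F → match
G → match
H → no match — must start with `2`
Total matched: 6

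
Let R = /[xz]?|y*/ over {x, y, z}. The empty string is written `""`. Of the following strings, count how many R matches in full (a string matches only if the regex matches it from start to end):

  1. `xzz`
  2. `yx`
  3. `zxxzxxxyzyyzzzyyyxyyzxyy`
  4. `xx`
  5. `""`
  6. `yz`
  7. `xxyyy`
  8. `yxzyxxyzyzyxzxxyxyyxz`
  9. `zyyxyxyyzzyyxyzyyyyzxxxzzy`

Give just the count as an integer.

1

1. `xzz` → no match
2. `yx` → no match
3 → no match
4. `xx` → no match
5. `""` → match
6. `yz` → no match
7. `xxyyy` → no match
8 → no match
9 → no match
Total matched: 1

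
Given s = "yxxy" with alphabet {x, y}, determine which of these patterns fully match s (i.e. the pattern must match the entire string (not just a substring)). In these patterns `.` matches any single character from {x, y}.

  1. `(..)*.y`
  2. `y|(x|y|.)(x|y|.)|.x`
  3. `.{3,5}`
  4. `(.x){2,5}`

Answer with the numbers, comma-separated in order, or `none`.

1, 3

1 → match
2 → no match
3 → match
4 → no match — must end with "x"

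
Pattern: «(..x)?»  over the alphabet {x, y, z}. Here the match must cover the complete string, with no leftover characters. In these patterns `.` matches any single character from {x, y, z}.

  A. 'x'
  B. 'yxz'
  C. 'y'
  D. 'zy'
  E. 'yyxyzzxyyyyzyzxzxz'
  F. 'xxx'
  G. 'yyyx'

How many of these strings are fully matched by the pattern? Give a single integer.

1

A → no match
B → no match
C → no match
D → no match
E → no match
F → match
G → no match
Total matched: 1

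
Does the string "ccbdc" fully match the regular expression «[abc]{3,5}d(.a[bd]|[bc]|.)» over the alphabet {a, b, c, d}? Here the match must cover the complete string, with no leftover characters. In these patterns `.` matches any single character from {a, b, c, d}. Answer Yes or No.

Yes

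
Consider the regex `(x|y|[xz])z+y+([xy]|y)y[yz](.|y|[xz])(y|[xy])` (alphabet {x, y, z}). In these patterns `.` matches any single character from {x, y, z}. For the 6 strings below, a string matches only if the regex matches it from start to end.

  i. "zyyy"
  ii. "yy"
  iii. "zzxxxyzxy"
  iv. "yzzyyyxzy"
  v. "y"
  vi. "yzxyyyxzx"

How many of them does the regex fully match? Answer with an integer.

0

i → no match
ii → no match
iii → no match
iv → no match
v → no match
vi → no match
Total matched: 0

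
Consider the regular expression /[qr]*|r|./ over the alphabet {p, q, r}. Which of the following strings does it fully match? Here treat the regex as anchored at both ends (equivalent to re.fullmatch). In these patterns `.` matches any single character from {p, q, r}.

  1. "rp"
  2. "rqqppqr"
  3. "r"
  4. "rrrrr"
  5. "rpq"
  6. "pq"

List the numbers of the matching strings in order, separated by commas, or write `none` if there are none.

1. "rp" → no match
2. "rqqppqr" → no match
3. "r" → match
4. "rrrrr" → match
5. "rpq" → no match
6. "pq" → no match

3, 4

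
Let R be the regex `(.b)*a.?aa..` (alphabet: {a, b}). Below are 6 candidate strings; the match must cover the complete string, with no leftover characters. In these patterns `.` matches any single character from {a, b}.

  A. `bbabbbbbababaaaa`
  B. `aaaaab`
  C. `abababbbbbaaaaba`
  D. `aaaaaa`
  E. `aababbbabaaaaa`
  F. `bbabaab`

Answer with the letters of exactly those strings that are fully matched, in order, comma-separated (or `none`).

A, B, C, D

A → match
B. `aaaaab` → match
C → match
D. `aaaaaa` → match
E → no match
F. `bbabaab` → no match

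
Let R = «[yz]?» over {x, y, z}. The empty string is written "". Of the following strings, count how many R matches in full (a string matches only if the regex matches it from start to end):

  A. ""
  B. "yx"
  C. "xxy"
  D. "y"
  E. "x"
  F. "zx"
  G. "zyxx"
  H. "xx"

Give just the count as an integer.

A → match
B → no match
C → no match
D → match
E → no match
F → no match
G → no match
H → no match
Total matched: 2

2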